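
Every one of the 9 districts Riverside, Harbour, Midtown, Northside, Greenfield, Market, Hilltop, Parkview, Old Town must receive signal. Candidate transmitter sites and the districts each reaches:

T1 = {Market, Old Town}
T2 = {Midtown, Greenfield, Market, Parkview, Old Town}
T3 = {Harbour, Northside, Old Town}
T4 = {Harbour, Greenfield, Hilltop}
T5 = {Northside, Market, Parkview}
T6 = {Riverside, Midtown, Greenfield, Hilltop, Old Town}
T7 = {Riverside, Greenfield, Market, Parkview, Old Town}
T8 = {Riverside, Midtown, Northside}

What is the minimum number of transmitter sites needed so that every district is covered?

T2, T3, T6 together cover {Riverside, Harbour, Midtown, Northside, Greenfield, Market, Hilltop, Parkview, Old Town} — every district.
No 2 of the 8 transmitter sites cover everything (all 28 pairs fall short), so 3 is minimum.

3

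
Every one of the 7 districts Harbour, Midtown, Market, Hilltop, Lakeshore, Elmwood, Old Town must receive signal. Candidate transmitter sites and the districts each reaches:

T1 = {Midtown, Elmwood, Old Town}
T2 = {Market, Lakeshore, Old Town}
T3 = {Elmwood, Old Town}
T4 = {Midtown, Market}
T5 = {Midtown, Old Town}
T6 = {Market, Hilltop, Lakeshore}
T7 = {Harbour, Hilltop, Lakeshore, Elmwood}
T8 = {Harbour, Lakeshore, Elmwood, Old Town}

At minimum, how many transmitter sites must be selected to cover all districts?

3

T1, T2, T7 together cover {Harbour, Midtown, Market, Hilltop, Lakeshore, Elmwood, Old Town} — every district.
No 2 of the 8 transmitter sites cover everything (all 28 pairs fall short), so 3 is minimum.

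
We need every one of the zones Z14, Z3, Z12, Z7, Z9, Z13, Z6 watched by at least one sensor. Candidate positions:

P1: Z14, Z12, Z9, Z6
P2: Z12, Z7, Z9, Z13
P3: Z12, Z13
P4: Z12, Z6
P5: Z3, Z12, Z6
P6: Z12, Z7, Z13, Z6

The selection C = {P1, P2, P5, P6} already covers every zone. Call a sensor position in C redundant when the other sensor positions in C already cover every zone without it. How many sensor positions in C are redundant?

2

Drop P1: Z14 uncovered — not redundant.
Drop P2: the rest still cover every zone — redundant.
Drop P5: Z3 uncovered — not redundant.
Drop P6: the rest still cover every zone — redundant.
2 redundant: P2, P6.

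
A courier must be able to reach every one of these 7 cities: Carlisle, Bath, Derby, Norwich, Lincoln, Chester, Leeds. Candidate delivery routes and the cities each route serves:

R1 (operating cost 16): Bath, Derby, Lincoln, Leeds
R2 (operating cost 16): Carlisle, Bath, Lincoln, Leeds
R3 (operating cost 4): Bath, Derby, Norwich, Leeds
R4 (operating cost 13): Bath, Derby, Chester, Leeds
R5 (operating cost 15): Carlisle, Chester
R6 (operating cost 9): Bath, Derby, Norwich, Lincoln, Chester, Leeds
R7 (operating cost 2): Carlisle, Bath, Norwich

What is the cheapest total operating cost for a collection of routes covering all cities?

R6, R7 cover every city at operating cost 9 + 2 = 11.
Any cover uses at least 2 routes; among all covering selections none totals below 11.
Greedy by coverage-per-operating cost would pick R7, R3, R6 for 15 — worse than the optimum 11.

11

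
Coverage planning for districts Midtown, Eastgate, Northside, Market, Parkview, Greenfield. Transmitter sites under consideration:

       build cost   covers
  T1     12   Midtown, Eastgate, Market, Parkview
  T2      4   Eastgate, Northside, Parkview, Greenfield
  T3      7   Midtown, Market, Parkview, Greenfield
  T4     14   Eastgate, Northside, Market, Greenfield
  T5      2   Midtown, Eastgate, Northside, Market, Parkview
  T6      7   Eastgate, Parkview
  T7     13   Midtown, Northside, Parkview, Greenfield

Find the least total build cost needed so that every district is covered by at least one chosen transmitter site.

6

T2, T5 cover every district at build cost 4 + 2 = 6.
Any cover uses at least 2 transmitter sites; among all covering selections none totals below 6.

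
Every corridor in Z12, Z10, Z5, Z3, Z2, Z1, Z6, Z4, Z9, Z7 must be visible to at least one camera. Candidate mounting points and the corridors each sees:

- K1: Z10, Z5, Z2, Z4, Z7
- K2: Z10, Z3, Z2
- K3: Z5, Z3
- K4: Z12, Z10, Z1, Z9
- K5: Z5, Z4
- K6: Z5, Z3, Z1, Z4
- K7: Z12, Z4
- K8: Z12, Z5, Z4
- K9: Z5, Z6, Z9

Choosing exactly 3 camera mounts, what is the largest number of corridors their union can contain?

9

Choosing K1, K2, K4 covers {Z12, Z10, Z5, Z3, Z2, Z1, Z4, Z9, Z7} — 9 corridors.
No choice of 3 camera mounts does better; here Z6 is left uncovered.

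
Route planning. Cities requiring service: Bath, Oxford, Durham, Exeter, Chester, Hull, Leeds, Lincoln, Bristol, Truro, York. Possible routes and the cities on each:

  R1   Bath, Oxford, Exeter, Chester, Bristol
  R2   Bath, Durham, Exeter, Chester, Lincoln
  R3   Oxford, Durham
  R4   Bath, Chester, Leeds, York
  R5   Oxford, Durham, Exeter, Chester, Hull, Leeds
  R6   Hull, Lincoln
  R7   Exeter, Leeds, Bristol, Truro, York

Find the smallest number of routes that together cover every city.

R2, R5, R7 together cover {Bath, Oxford, Durham, Exeter, Chester, Hull, Leeds, Lincoln, Bristol, Truro, York} — every city.
No 2 of the 7 routes cover everything (all 21 pairs fall short), so 3 is minimum.

3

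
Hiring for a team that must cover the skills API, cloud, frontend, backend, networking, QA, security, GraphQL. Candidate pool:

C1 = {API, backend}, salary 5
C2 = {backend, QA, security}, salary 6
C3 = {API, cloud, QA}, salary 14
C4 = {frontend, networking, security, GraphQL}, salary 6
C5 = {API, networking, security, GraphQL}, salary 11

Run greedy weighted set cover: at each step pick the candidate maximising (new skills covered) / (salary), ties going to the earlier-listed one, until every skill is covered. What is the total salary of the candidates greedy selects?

31

Pick 1: C4 adds 4 new (frontend, networking, security, GraphQL) at salary 6 (ratio 4/6).
Pick 2: C1 adds 2 new (API, backend) at salary 5 (ratio 2/5).
Pick 3: C2 adds 1 new (QA) at salary 6 (ratio 1/6).
Pick 4: C3 adds 1 new (cloud) at salary 14 (ratio 1/14).
Greedy total salary: 6 + 5 + 6 + 14 = 31. (The true optimum is 25, so greedy overshoots here.)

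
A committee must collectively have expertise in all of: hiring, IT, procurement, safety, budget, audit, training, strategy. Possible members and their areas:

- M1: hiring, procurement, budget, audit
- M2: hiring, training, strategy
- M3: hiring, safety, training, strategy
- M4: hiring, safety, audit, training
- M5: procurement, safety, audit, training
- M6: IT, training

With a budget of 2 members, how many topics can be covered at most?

Choosing M1, M3 covers {hiring, procurement, safety, budget, audit, training, strategy} — 7 topics.
No choice of 2 members does better; here IT is left uncovered.

7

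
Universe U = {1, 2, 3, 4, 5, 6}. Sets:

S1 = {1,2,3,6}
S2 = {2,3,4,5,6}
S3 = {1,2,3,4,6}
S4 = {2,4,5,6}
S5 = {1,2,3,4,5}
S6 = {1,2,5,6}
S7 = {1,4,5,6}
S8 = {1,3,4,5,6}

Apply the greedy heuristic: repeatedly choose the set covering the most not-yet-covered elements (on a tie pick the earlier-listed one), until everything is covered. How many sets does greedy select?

Pick 1: S2 covers 5 new elements (2, 3, 4, 5, 6).
Pick 2: S1 covers 1 new elements (1).
Greedy uses 2 sets.

2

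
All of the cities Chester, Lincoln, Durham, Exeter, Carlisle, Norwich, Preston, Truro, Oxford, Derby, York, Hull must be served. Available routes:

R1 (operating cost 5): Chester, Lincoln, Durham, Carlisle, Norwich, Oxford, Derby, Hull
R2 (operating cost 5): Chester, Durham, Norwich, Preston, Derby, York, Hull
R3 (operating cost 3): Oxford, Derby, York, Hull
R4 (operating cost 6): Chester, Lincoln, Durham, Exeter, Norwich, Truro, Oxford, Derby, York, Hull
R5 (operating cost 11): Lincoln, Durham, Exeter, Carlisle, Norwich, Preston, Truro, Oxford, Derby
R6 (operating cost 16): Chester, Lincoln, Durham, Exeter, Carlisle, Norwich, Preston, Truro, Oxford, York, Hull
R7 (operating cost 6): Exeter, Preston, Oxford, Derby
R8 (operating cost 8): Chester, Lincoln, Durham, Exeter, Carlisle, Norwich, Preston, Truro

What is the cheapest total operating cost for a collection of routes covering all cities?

11

R3, R8 cover every city at operating cost 3 + 8 = 11.
Any cover uses at least 2 routes; among all covering selections none totals below 11.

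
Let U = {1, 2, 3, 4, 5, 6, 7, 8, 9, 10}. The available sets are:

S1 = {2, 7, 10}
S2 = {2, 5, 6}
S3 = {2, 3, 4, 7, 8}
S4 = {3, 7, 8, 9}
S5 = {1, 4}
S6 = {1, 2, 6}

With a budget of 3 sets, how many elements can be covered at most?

Choosing S2, S4, S5 covers {1, 2, 3, 4, 5, 6, 7, 8, 9} — 9 elements.
No choice of 3 sets does better; here 10 is left uncovered.

9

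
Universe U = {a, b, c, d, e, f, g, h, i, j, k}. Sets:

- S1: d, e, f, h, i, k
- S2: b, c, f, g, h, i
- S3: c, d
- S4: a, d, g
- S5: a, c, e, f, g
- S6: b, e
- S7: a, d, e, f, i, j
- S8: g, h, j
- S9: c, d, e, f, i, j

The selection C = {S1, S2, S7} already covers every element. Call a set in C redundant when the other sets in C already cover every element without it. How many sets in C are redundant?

0

Drop S1: k uncovered — not redundant.
Drop S2: b, c, g uncovered — not redundant.
Drop S7: a, j uncovered — not redundant.
None of the sets in C is redundant.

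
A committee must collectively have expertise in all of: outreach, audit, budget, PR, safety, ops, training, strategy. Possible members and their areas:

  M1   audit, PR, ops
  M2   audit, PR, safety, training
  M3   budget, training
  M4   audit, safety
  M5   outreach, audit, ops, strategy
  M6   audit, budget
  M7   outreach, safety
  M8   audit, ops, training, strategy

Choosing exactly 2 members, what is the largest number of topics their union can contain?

7

Choosing M2, M5 covers {outreach, audit, PR, safety, ops, training, strategy} — 7 topics.
No choice of 2 members does better; here budget is left uncovered.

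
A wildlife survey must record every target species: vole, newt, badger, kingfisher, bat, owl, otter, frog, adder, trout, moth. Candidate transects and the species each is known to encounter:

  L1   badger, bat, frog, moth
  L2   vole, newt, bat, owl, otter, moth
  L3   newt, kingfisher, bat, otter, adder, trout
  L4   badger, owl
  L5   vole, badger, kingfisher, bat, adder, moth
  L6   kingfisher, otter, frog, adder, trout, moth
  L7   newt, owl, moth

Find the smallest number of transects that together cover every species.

3

L1, L2, L3 together cover {vole, newt, badger, kingfisher, bat, owl, otter, frog, adder, trout, moth} — every species.
No 2 of the 7 transects cover everything (all 21 pairs fall short), so 3 is minimum.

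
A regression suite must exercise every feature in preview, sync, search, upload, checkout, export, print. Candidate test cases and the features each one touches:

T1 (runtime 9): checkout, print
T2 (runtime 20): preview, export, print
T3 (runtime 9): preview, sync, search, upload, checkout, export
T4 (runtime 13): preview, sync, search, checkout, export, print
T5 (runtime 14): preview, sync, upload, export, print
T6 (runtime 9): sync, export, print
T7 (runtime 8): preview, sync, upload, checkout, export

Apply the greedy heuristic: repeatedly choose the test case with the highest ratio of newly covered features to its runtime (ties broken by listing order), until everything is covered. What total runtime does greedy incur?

18

Pick 1: T3 adds 6 new (preview, sync, search, upload, checkout, export) at runtime 9 (ratio 6/9).
Pick 2: T1 adds 1 new (print) at runtime 9 (ratio 1/9).
Greedy total runtime: 9 + 9 = 18.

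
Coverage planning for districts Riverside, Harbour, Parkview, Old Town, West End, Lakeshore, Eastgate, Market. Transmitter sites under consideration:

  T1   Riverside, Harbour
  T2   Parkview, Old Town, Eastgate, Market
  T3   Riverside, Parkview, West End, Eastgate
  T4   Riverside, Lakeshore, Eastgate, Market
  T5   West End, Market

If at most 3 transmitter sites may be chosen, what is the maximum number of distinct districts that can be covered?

7

Choosing T1, T2, T3 covers {Riverside, Harbour, Parkview, Old Town, West End, Eastgate, Market} — 7 districts.
No choice of 3 transmitter sites does better; here Lakeshore is left uncovered.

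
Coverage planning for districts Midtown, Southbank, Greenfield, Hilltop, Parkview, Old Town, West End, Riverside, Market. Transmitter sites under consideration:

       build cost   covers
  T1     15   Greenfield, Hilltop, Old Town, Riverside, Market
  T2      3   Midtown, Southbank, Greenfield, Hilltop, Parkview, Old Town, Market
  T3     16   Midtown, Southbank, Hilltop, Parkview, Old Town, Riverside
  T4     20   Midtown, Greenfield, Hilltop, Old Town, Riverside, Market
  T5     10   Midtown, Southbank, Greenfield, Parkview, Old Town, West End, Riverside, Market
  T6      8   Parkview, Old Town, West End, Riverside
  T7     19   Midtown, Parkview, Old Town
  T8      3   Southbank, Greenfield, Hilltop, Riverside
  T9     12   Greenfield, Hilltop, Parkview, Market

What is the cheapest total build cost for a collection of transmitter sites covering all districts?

T2, T6 cover every district at build cost 3 + 8 = 11.
Any cover uses at least 2 transmitter sites; among all covering selections none totals below 11.
Greedy by coverage-per-build cost would pick T2, T8, T6 for 14 — worse than the optimum 11.

11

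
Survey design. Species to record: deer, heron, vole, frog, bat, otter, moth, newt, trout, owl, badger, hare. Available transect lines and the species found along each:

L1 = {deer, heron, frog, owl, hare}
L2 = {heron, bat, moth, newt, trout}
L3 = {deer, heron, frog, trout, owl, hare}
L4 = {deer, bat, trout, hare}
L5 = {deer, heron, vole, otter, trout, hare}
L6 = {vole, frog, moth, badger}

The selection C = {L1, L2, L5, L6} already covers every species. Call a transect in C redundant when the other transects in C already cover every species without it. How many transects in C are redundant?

Drop L1: owl uncovered — not redundant.
Drop L2: bat, newt uncovered — not redundant.
Drop L5: otter uncovered — not redundant.
Drop L6: badger uncovered — not redundant.
None of the transects in C is redundant.

0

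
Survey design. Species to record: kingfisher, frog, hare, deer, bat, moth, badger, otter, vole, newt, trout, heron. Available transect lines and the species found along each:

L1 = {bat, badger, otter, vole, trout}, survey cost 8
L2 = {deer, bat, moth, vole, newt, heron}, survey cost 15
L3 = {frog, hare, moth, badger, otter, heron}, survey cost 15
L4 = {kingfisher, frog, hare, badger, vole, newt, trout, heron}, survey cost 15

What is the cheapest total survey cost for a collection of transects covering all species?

L1, L2, L4 cover every species at survey cost 8 + 15 + 15 = 38.
Any cover uses at least 3 transects; among all covering selections none totals below 38.

38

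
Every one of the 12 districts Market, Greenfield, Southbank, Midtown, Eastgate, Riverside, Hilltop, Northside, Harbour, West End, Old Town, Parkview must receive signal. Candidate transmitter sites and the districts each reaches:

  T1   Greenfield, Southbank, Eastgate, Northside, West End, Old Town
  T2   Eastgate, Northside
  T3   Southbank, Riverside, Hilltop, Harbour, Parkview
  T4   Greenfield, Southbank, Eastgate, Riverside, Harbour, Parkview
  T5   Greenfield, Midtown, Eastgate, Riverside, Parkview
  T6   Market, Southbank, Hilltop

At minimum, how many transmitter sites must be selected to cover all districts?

4

T1, T3, T5, T6 together cover {Market, Greenfield, Southbank, Midtown, Eastgate, Riverside, Hilltop, Northside, Harbour, West End, Old Town, Parkview} — every district.
No 3 of the 6 transmitter sites cover everything (all 20 triples fall short), so 4 is minimum.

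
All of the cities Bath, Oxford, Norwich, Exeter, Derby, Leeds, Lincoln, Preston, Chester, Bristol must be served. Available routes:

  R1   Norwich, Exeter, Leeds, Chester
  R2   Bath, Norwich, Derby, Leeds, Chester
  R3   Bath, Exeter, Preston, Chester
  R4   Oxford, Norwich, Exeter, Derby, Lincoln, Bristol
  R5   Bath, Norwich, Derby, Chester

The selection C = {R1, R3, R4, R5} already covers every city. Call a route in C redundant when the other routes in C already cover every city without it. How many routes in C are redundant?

Drop R1: Leeds uncovered — not redundant.
Drop R3: Preston uncovered — not redundant.
Drop R4: Oxford, Lincoln, Bristol uncovered — not redundant.
Drop R5: the rest still cover every city — redundant.
1 redundant: R5.

1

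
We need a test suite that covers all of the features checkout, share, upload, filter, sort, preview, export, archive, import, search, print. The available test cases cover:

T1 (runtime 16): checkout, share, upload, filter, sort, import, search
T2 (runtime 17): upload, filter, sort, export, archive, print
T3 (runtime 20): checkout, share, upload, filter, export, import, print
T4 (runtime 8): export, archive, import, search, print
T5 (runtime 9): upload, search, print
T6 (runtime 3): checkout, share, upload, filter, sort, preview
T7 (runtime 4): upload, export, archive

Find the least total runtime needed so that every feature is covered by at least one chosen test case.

T4, T6 cover every feature at runtime 8 + 3 = 11.
Any cover uses at least 2 test cases; among all covering selections none totals below 11.

11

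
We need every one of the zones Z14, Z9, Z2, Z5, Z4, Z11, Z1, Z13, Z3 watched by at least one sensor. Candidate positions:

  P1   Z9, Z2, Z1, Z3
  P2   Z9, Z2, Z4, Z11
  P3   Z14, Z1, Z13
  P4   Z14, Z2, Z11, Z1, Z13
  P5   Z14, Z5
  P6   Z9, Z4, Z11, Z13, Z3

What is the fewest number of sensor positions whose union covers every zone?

3

P1, P5, P6 together cover {Z14, Z9, Z2, Z5, Z4, Z11, Z1, Z13, Z3} — every zone.
No 2 of the 6 sensor positions cover everything (all 15 pairs fall short), so 3 is minimum.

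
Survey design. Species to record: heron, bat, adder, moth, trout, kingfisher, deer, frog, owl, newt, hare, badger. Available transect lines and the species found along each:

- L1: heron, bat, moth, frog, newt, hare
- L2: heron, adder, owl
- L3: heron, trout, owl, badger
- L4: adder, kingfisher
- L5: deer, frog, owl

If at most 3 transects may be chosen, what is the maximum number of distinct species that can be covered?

Choosing L1, L3, L4 covers {heron, bat, adder, moth, trout, kingfisher, frog, owl, newt, hare, badger} — 11 species.
No choice of 3 transects does better; here deer is left uncovered.

11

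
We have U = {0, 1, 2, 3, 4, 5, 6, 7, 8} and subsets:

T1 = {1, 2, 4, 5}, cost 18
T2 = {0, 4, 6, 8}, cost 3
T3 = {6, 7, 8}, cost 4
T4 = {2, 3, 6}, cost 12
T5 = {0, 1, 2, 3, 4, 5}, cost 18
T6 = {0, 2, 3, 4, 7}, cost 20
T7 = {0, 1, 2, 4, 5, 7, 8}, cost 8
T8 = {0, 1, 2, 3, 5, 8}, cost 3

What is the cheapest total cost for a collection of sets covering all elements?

10

T2, T3, T8 cover every element at cost 3 + 4 + 3 = 10.
Any cover uses at least 2 sets; among all covering selections none totals below 10.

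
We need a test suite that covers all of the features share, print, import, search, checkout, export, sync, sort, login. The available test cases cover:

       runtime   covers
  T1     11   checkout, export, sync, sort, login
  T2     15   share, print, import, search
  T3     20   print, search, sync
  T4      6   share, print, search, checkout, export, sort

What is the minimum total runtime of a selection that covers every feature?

26

T1, T2 cover every feature at runtime 11 + 15 = 26.
Any cover uses at least 2 test cases; among all covering selections none totals below 26.
Greedy by coverage-per-runtime would pick T4, T1, T2 for 32 — worse than the optimum 26.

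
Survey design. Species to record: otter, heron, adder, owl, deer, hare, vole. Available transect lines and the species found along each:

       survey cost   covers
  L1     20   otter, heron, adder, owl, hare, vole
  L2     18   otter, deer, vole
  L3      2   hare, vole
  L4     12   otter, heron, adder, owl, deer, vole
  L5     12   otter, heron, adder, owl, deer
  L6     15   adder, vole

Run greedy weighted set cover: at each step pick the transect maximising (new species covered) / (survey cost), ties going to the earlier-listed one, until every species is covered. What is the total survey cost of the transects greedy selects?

14

Pick 1: L3 adds 2 new (hare, vole) at survey cost 2 (ratio 2/2).
Pick 2: L4 adds 5 new (otter, heron, adder, owl, deer) at survey cost 12 (ratio 5/12).
Greedy total survey cost: 2 + 12 = 14.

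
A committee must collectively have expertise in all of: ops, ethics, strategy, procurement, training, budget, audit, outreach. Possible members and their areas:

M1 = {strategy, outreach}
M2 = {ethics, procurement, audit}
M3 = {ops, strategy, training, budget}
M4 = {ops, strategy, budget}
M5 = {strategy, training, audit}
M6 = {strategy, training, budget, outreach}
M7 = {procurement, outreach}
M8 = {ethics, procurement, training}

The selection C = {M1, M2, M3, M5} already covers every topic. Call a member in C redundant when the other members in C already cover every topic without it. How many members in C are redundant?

Drop M1: outreach uncovered — not redundant.
Drop M2: ethics, procurement uncovered — not redundant.
Drop M3: ops, budget uncovered — not redundant.
Drop M5: the rest still cover every topic — redundant.
1 redundant: M5.

1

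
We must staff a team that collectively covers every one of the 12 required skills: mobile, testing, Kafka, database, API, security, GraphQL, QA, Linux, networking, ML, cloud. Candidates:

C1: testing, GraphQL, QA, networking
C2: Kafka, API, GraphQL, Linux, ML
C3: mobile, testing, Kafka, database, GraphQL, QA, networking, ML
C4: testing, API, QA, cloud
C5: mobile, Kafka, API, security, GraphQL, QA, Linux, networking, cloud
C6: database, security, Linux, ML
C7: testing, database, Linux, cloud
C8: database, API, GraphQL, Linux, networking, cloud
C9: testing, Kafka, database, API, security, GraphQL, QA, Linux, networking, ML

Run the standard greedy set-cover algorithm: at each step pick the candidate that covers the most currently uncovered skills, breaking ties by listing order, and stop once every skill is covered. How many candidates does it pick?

2

Pick 1: C9 covers 10 new skills (testing, Kafka, database, API, security, GraphQL, QA, Linux, networking, ML).
Pick 2: C5 covers 2 new skills (mobile, cloud).
Greedy uses 2 candidates.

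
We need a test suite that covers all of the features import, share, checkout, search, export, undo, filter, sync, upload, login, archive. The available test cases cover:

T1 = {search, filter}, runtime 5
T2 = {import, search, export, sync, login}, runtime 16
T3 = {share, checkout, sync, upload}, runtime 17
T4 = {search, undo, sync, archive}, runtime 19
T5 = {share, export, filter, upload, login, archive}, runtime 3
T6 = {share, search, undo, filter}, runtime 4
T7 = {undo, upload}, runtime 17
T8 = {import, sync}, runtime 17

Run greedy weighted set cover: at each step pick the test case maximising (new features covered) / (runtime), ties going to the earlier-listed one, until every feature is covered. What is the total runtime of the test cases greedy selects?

40

Pick 1: T5 adds 6 new (share, export, filter, upload, login, archive) at runtime 3 (ratio 6/3).
Pick 2: T6 adds 2 new (search, undo) at runtime 4 (ratio 2/4).
Pick 3: T2 adds 2 new (import, sync) at runtime 16 (ratio 2/16).
Pick 4: T3 adds 1 new (checkout) at runtime 17 (ratio 1/17).
Greedy total runtime: 3 + 4 + 16 + 17 = 40.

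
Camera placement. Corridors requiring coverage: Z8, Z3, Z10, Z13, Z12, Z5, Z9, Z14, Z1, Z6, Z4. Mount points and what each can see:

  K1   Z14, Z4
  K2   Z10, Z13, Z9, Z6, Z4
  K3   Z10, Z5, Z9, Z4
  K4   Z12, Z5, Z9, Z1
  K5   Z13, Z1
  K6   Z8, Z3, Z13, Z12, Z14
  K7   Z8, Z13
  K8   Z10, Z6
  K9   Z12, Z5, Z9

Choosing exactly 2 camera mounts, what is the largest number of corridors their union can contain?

9

Choosing K2, K6 covers {Z8, Z3, Z10, Z13, Z12, Z9, Z14, Z6, Z4} — 9 corridors.
No choice of 2 camera mounts does better; here Z5, Z1 are left uncovered.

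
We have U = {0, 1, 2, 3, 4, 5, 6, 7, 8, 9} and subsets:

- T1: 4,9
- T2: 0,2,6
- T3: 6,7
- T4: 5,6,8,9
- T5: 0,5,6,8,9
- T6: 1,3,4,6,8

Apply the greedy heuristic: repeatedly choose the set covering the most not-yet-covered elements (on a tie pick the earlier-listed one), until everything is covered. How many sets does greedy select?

Pick 1: T5 covers 5 new elements (0, 5, 6, 8, 9).
Pick 2: T6 covers 3 new elements (1, 3, 4).
Pick 3: T2 covers 1 new elements (2).
Pick 4: T3 covers 1 new elements (7).
Greedy uses 4 sets.

4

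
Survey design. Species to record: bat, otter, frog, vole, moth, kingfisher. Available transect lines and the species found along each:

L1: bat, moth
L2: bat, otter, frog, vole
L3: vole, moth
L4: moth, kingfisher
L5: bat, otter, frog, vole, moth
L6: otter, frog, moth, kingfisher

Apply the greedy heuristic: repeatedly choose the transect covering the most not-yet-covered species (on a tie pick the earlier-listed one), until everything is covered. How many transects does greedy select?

Pick 1: L5 covers 5 new species (bat, otter, frog, vole, moth).
Pick 2: L4 covers 1 new species (kingfisher).
Greedy uses 2 transects.

2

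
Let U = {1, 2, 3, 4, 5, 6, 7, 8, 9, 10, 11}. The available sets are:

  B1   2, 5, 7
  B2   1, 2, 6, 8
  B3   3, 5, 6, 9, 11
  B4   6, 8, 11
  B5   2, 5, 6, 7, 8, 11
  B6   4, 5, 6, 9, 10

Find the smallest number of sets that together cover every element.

4

B1, B2, B3, B6 together cover {1, 2, 3, 4, 5, 6, 7, 8, 9, 10, 11} — every element.
No 3 of the 6 sets cover everything (all 20 triples fall short), so 4 is minimum.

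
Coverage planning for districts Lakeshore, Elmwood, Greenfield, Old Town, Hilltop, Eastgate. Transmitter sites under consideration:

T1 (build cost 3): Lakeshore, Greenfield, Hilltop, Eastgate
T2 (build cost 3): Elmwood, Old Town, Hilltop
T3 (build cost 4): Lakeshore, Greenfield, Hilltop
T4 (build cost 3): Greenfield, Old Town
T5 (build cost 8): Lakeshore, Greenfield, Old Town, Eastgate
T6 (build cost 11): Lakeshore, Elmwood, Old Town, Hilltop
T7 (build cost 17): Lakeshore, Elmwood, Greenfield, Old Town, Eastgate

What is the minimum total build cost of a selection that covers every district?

T1, T2 cover every district at build cost 3 + 3 = 6.
Any cover uses at least 2 transmitter sites; among all covering selections none totals below 6.

6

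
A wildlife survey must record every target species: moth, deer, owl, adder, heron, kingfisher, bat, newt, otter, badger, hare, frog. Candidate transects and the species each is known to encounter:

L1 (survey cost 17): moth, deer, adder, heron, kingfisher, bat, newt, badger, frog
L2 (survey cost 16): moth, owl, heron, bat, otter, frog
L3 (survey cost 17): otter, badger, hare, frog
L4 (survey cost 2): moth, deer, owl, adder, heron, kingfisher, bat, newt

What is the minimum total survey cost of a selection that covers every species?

L3, L4 cover every species at survey cost 17 + 2 = 19.
Any cover uses at least 2 transects; among all covering selections none totals below 19.

19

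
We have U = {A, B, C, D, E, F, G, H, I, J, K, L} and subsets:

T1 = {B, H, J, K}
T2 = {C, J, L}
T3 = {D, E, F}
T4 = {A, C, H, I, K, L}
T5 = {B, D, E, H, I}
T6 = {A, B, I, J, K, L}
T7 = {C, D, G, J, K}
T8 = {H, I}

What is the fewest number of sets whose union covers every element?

T1, T3, T4, T7 together cover {A, B, C, D, E, F, G, H, I, J, K, L} — every element.
No 3 of the 8 sets cover everything (all 56 triples fall short), so 4 is minimum.

4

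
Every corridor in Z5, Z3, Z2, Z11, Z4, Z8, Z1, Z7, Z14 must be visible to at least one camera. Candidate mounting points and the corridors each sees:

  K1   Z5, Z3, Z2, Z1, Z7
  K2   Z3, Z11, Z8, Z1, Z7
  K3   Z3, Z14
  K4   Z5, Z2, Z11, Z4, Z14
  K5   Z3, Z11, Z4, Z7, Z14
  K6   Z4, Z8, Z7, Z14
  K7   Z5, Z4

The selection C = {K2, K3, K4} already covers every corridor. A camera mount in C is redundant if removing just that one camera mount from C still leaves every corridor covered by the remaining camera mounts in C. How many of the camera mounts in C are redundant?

1

Drop K2: Z8, Z1, Z7 uncovered — not redundant.
Drop K3: the rest still cover every corridor — redundant.
Drop K4: Z5, Z2, Z4 uncovered — not redundant.
1 redundant: K3.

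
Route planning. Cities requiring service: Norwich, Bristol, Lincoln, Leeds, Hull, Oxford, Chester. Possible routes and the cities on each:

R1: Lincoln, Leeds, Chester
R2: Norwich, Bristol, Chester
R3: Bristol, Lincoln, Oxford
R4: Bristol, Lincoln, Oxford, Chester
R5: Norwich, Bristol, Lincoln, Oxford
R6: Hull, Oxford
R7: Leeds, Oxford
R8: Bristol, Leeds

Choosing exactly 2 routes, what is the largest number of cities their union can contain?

6

Choosing R1, R5 covers {Norwich, Bristol, Lincoln, Leeds, Oxford, Chester} — 6 cities.
No choice of 2 routes does better; here Hull is left uncovered.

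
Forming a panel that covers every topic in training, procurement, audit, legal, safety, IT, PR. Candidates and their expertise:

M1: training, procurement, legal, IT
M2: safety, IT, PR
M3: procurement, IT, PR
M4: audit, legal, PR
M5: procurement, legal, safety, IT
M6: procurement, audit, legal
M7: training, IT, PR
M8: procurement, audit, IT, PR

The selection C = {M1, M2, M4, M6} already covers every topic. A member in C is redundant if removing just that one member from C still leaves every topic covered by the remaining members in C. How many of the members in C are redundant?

2

Drop M1: training uncovered — not redundant.
Drop M2: safety uncovered — not redundant.
Drop M4: the rest still cover every topic — redundant.
Drop M6: the rest still cover every topic — redundant.
2 redundant: M4, M6.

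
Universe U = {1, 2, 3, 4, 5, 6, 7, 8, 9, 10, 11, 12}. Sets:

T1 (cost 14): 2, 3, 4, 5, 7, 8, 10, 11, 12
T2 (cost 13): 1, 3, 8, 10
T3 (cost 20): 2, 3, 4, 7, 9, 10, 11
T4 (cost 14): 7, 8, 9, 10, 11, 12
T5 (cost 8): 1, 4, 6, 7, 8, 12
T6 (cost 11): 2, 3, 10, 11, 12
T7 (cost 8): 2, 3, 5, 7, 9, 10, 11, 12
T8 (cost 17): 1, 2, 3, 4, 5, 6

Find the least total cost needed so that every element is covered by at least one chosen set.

16

T5, T7 cover every element at cost 8 + 8 = 16.
Any cover uses at least 2 sets; among all covering selections none totals below 16.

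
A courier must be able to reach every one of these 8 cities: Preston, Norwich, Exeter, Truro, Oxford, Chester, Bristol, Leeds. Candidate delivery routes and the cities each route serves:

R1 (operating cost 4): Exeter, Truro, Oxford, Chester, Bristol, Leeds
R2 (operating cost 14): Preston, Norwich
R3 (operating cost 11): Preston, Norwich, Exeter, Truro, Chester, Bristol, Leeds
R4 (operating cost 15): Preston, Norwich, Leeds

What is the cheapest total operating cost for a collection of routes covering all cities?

R1, R3 cover every city at operating cost 4 + 11 = 15.
Any cover uses at least 2 routes; among all covering selections none totals below 15.

15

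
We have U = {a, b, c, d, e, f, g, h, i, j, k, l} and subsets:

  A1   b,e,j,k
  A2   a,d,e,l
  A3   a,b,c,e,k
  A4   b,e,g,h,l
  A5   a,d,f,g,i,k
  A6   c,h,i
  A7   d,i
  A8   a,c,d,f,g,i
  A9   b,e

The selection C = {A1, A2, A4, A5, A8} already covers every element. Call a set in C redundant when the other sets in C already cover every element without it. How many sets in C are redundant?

2

Drop A1: j uncovered — not redundant.
Drop A2: the rest still cover every element — redundant.
Drop A4: h uncovered — not redundant.
Drop A5: the rest still cover every element — redundant.
Drop A8: c uncovered — not redundant.
2 redundant: A2, A5.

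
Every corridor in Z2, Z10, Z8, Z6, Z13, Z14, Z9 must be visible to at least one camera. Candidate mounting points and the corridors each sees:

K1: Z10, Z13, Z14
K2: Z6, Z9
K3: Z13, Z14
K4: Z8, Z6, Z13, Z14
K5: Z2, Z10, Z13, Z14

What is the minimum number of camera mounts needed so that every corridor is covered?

K2, K4, K5 together cover {Z2, Z10, Z8, Z6, Z13, Z14, Z9} — every corridor.
No 2 of the 5 camera mounts cover everything (all 10 pairs fall short), so 3 is minimum.

3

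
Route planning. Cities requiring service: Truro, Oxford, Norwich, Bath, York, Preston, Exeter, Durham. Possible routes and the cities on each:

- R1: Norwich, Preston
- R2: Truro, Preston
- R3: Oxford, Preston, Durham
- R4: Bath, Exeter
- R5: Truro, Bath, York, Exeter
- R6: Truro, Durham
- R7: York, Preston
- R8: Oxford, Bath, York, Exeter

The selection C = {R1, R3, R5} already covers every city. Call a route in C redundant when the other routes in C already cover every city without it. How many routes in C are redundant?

0

Drop R1: Norwich uncovered — not redundant.
Drop R3: Oxford, Durham uncovered — not redundant.
Drop R5: Truro, Bath, York, Exeter uncovered — not redundant.
None of the routes in C is redundant.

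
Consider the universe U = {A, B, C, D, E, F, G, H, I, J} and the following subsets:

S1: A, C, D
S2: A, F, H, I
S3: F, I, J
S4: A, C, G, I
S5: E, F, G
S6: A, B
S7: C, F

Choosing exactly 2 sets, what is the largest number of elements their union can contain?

6

Choosing S1, S2 covers {A, C, D, F, H, I} — 6 elements.
No choice of 2 sets does better; here B, E, G, J are left uncovered.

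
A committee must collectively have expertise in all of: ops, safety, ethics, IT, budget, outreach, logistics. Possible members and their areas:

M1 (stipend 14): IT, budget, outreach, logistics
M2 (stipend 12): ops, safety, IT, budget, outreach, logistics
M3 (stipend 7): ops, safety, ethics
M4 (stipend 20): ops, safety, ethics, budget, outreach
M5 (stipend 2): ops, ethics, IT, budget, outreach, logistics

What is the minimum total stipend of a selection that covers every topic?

M3, M5 cover every topic at stipend 7 + 2 = 9.
Any cover uses at least 2 members; among all covering selections none totals below 9.

9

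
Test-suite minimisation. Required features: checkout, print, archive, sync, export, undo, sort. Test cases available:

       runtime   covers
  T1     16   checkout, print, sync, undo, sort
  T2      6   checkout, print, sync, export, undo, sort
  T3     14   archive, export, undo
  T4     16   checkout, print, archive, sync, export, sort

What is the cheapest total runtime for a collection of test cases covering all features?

20

T2, T3 cover every feature at runtime 6 + 14 = 20.
Any cover uses at least 2 test cases; among all covering selections none totals below 20.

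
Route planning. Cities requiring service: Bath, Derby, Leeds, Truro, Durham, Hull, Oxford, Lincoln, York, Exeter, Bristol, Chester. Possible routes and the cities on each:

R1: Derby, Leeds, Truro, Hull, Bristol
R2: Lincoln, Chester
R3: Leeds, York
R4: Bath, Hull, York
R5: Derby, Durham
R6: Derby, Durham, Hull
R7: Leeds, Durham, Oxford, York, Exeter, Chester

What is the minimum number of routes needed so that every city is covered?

4

R1, R2, R4, R7 together cover {Bath, Derby, Leeds, Truro, Durham, Hull, Oxford, Lincoln, York, Exeter, Bristol, Chester} — every city.
No 3 of the 7 routes cover everything (all 35 triples fall short), so 4 is minimum.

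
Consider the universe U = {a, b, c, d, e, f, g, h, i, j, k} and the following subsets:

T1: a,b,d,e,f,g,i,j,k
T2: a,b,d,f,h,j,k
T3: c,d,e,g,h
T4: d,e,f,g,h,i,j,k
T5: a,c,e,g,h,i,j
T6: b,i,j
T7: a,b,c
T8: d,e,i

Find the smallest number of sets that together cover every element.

2

T1, T3 together cover {a, b, c, d, e, f, g, h, i, j, k} — every element.
No single set contains all 11 elements, so 2 is optimal.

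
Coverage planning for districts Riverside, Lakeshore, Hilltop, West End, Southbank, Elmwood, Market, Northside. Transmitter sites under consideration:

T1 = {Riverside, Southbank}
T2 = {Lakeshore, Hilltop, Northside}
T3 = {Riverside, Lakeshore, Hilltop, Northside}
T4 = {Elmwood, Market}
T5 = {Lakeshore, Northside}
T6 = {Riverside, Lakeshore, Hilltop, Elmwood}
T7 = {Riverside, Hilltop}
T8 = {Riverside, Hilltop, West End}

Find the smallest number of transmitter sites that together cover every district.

T1, T2, T4, T8 together cover {Riverside, Lakeshore, Hilltop, West End, Southbank, Elmwood, Market, Northside} — every district.
No 3 of the 8 transmitter sites cover everything (all 56 triples fall short), so 4 is minimum.

4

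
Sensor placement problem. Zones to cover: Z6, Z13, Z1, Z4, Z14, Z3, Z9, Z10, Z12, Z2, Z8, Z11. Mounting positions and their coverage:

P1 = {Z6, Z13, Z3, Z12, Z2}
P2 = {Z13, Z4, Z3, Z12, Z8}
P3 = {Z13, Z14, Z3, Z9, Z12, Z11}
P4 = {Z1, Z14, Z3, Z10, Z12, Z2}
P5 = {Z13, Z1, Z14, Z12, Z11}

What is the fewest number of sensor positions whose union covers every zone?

P1, P2, P3, P4 together cover {Z6, Z13, Z1, Z4, Z14, Z3, Z9, Z10, Z12, Z2, Z8, Z11} — every zone.
No 3 of the 5 sensor positions cover everything (all 10 triples fall short), so 4 is minimum.

4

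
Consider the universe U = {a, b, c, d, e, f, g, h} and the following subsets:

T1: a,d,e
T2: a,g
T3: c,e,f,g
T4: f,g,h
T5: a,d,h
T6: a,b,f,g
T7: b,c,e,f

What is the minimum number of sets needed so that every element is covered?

3

T1, T4, T7 together cover {a, b, c, d, e, f, g, h} — every element.
No 2 of the 7 sets cover everything (all 21 pairs fall short), so 3 is minimum.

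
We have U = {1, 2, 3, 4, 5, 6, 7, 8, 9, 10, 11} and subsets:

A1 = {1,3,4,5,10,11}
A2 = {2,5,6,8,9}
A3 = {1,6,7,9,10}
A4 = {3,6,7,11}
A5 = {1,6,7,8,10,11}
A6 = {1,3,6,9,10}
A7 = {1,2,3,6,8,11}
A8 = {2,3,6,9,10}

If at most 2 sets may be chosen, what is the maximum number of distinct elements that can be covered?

Choosing A1, A2 covers {1, 2, 3, 4, 5, 6, 8, 9, 10, 11} — 10 elements.
No choice of 2 sets does better; here 7 is left uncovered.

10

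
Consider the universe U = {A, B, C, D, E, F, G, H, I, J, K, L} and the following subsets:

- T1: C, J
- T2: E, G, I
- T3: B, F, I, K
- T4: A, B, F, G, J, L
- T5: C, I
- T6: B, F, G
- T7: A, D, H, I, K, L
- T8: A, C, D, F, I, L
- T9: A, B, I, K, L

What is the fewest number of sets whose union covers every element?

4

T1, T2, T3, T7 together cover {A, B, C, D, E, F, G, H, I, J, K, L} — every element.
No 3 of the 9 sets cover everything (all 84 triples fall short), so 4 is minimum.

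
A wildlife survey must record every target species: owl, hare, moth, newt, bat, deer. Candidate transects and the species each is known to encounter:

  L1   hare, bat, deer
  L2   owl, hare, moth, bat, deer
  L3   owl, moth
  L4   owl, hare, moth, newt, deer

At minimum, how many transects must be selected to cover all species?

2

L1, L4 together cover {owl, hare, moth, newt, bat, deer} — every species.
No single transect contains all 6 species, so 2 is optimal.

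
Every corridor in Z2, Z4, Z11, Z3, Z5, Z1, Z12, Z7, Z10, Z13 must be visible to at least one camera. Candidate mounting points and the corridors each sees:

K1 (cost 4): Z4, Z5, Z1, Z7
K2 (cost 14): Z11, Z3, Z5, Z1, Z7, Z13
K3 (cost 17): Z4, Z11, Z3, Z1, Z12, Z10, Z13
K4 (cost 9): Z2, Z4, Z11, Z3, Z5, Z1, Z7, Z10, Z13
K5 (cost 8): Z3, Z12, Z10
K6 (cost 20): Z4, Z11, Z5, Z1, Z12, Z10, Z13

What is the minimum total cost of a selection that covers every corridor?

17

K4, K5 cover every corridor at cost 9 + 8 = 17.
Any cover uses at least 2 camera mounts; among all covering selections none totals below 17.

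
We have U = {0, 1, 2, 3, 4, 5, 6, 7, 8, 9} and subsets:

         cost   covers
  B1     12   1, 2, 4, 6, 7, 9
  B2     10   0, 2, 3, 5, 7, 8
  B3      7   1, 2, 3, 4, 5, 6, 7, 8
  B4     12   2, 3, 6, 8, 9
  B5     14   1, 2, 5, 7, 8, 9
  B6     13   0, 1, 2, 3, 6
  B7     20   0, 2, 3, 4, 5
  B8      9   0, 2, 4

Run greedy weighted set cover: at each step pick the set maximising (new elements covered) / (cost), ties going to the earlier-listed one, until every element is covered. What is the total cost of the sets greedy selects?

Pick 1: B3 adds 8 new (1, 2, 3, 4, 5, 6, 7, 8) at cost 7 (ratio 8/7).
Pick 2: B8 adds 1 new (0) at cost 9 (ratio 1/9).
Pick 3: B1 adds 1 new (9) at cost 12 (ratio 1/12).
Greedy total cost: 7 + 9 + 12 = 28. (The true optimum is 22, so greedy overshoots here.)

28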